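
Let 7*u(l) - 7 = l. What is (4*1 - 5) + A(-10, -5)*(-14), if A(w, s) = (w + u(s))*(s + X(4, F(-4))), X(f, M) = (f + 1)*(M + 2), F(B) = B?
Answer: -2041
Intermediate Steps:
u(l) = 1 + l/7
X(f, M) = (1 + f)*(2 + M)
A(w, s) = (-10 + s)*(1 + w + s/7) (A(w, s) = (w + (1 + s/7))*(s + (2 - 4 + 2*4 - 4*4)) = (1 + w + s/7)*(s + (2 - 4 + 8 - 16)) = (1 + w + s/7)*(s - 10) = (1 + w + s/7)*(-10 + s) = (-10 + s)*(1 + w + s/7))
(4*1 - 5) + A(-10, -5)*(-14) = (4*1 - 5) + (-10 - 10*(-10) - 3/7*(-5) + (⅐)*(-5)² - 5*(-10))*(-14) = (4 - 5) + (-10 + 100 + 15/7 + (⅐)*25 + 50)*(-14) = -1 + (-10 + 100 + 15/7 + 25/7 + 50)*(-14) = -1 + (1020/7)*(-14) = -1 - 2040 = -2041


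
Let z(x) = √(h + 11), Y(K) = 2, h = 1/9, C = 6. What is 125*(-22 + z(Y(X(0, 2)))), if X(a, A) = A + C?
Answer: -7000/3 ≈ -2333.3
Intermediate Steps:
X(a, A) = 6 + A (X(a, A) = A + 6 = 6 + A)
h = ⅑ ≈ 0.11111
z(x) = 10/3 (z(x) = √(⅑ + 11) = √(100/9) = 10/3)
125*(-22 + z(Y(X(0, 2)))) = 125*(-22 + 10/3) = 125*(-56/3) = -7000/3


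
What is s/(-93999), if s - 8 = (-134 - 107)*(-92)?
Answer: -22180/93999 ≈ -0.23596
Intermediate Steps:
s = 22180 (s = 8 + (-134 - 107)*(-92) = 8 - 241*(-92) = 8 + 22172 = 22180)
s/(-93999) = 22180/(-93999) = 22180*(-1/93999) = -22180/93999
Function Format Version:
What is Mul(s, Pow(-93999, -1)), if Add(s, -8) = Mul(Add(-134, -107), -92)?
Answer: Rational(-22180, 93999) ≈ -0.23596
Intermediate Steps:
s = 22180 (s = Add(8, Mul(Add(-134, -107), -92)) = Add(8, Mul(-241, -92)) = Add(8, 22172) = 22180)
Mul(s, Pow(-93999, -1)) = Mul(22180, Pow(-93999, -1)) = Mul(22180, Rational(-1, 93999)) = Rational(-22180, 93999)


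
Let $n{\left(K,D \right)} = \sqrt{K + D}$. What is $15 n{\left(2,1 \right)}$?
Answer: $15 \sqrt{3} \approx 25.981$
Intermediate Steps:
$n{\left(K,D \right)} = \sqrt{D + K}$
$15 n{\left(2,1 \right)} = 15 \sqrt{1 + 2} = 15 \sqrt{3}$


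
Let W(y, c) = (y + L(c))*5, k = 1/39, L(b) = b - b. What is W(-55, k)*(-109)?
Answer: 29975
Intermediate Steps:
L(b) = 0
k = 1/39 ≈ 0.025641
W(y, c) = 5*y (W(y, c) = (y + 0)*5 = y*5 = 5*y)
W(-55, k)*(-109) = (5*(-55))*(-109) = -275*(-109) = 29975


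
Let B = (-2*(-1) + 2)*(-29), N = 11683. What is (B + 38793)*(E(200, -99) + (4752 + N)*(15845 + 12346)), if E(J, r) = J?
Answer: 17919799985945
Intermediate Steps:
B = -116 (B = (2 + 2)*(-29) = 4*(-29) = -116)
(B + 38793)*(E(200, -99) + (4752 + N)*(15845 + 12346)) = (-116 + 38793)*(200 + (4752 + 11683)*(15845 + 12346)) = 38677*(200 + 16435*28191) = 38677*(200 + 463319085) = 38677*463319285 = 17919799985945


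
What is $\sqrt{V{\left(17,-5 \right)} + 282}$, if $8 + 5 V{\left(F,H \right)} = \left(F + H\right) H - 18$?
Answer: $\frac{2 \sqrt{1655}}{5} \approx 16.273$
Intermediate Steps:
$V{\left(F,H \right)} = - \frac{26}{5} + \frac{H \left(F + H\right)}{5}$ ($V{\left(F,H \right)} = - \frac{8}{5} + \frac{\left(F + H\right) H - 18}{5} = - \frac{8}{5} + \frac{H \left(F + H\right) - 18}{5} = - \frac{8}{5} + \frac{-18 + H \left(F + H\right)}{5} = - \frac{8}{5} + \left(- \frac{18}{5} + \frac{H \left(F + H\right)}{5}\right) = - \frac{26}{5} + \frac{H \left(F + H\right)}{5}$)
$\sqrt{V{\left(17,-5 \right)} + 282} = \sqrt{\left(- \frac{26}{5} + \frac{\left(-5\right)^{2}}{5} + \frac{1}{5} \cdot 17 \left(-5\right)\right) + 282} = \sqrt{\left(- \frac{26}{5} + \frac{1}{5} \cdot 25 - 17\right) + 282} = \sqrt{\left(- \frac{26}{5} + 5 - 17\right) + 282} = \sqrt{- \frac{86}{5} + 282} = \sqrt{\frac{1324}{5}} = \frac{2 \sqrt{1655}}{5}$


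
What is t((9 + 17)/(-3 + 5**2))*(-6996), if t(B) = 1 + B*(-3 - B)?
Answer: 303372/11 ≈ 27579.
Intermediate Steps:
t((9 + 17)/(-3 + 5**2))*(-6996) = (1 - ((9 + 17)/(-3 + 5**2))**2 - 3*(9 + 17)/(-3 + 5**2))*(-6996) = (1 - (26/(-3 + 25))**2 - 78/(-3 + 25))*(-6996) = (1 - (26/22)**2 - 78/22)*(-6996) = (1 - (26*(1/22))**2 - 78/22)*(-6996) = (1 - (13/11)**2 - 3*13/11)*(-6996) = (1 - 1*169/121 - 39/11)*(-6996) = (1 - 169/121 - 39/11)*(-6996) = -477/121*(-6996) = 303372/11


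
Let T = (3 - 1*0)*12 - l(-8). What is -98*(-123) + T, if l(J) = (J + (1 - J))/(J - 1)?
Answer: 108811/9 ≈ 12090.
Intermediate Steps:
l(J) = 1/(-1 + J)
T = 325/9 (T = (3 - 1*0)*12 - 1/(-1 - 8) = (3 + 0)*12 - 1/(-9) = 3*12 - 1*(-1/9) = 36 + 1/9 = 325/9 ≈ 36.111)
-98*(-123) + T = -98*(-123) + 325/9 = 12054 + 325/9 = 108811/9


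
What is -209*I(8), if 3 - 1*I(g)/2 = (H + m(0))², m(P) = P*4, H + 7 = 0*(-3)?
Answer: 19228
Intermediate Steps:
H = -7 (H = -7 + 0*(-3) = -7 + 0 = -7)
m(P) = 4*P
I(g) = -92 (I(g) = 6 - 2*(-7 + 4*0)² = 6 - 2*(-7 + 0)² = 6 - 2*(-7)² = 6 - 2*49 = 6 - 98 = -92)
-209*I(8) = -209*(-92) = 19228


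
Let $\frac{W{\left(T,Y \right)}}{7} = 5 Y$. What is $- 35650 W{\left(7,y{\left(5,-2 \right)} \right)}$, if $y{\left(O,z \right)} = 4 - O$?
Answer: $1247750$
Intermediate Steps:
$W{\left(T,Y \right)} = 35 Y$ ($W{\left(T,Y \right)} = 7 \cdot 5 Y = 35 Y$)
$- 35650 W{\left(7,y{\left(5,-2 \right)} \right)} = - 35650 \cdot 35 \left(4 - 5\right) = - 35650 \cdot 35 \left(-1\right) = \left(-35650\right) \left(-35\right) = 1247750$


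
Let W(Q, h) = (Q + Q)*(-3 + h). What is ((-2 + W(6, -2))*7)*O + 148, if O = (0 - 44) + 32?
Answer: 5356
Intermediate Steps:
W(Q, h) = 2*Q*(-3 + h) (W(Q, h) = (2*Q)*(-3 + h) = 2*Q*(-3 + h))
O = -12 (O = -44 + 32 = -12)
((-2 + W(6, -2))*7)*O + 148 = ((-2 + 2*6*(-3 - 2))*7)*(-12) + 148 = ((-2 + 2*6*(-5))*7)*(-12) + 148 = ((-2 - 60)*7)*(-12) + 148 = -62*7*(-12) + 148 = -434*(-12) + 148 = 5208 + 148 = 5356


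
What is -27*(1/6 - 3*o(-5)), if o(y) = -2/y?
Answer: 279/10 ≈ 27.900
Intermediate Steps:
-27*(1/6 - 3*o(-5)) = -27*(1/6 - (-6)/(-5)) = -27*(⅙ - (-6)*(-1)/5) = -27*(⅙ - 3*⅖) = -27*(⅙ - 6/5) = -27*(-31/30) = 279/10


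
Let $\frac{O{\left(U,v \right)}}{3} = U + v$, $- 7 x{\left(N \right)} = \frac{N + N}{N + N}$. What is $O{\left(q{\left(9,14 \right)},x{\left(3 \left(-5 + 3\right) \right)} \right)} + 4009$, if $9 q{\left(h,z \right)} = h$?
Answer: $\frac{28081}{7} \approx 4011.6$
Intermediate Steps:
$q{\left(h,z \right)} = \frac{h}{9}$
$x{\left(N \right)} = - \frac{1}{7}$ ($x{\left(N \right)} = - \frac{\left(N + N\right) \frac{1}{N + N}}{7} = - \frac{2 N \frac{1}{2 N}}{7} = \left(- \frac{1}{7}\right) 1 = - \frac{1}{7}$)
$O{\left(U,v \right)} = 3 U + 3 v$ ($O{\left(U,v \right)} = 3 \left(U + v\right) = 3 U + 3 v$)
$O{\left(q{\left(9,14 \right)},x{\left(3 \left(-5 + 3\right) \right)} \right)} + 4009 = \left(3 \cdot \frac{1}{9} \cdot 9 + 3 \left(- \frac{1}{7}\right)\right) + 4009 = \left(3 \cdot 1 - \frac{3}{7}\right) + 4009 = \left(3 - \frac{3}{7}\right) + 4009 = \frac{18}{7} + 4009 = \frac{28081}{7}$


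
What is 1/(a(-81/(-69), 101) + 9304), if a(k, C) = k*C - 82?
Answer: 23/214833 ≈ 0.00010706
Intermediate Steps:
a(k, C) = -82 + C*k (a(k, C) = C*k - 82 = -82 + C*k)
1/(a(-81/(-69), 101) + 9304) = 1/((-82 + 101*(-81/(-69))) + 9304) = 1/((-82 + 101*(-81*(-1/69))) + 9304) = 1/((-82 + 101*(27/23)) + 9304) = 1/((-82 + 2727/23) + 9304) = 1/(841/23 + 9304) = 1/(214833/23) = 23/214833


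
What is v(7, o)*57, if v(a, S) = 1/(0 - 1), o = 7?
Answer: -57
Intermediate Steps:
v(a, S) = -1 (v(a, S) = 1/(-1) = -1)
v(7, o)*57 = -1*57 = -57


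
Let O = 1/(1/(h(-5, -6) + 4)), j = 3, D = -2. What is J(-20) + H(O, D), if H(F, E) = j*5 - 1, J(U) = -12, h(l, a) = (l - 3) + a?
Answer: 2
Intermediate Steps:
h(l, a) = -3 + a + l (h(l, a) = (-3 + l) + a = -3 + a + l)
O = -10 (O = 1/(1/((-3 - 6 - 5) + 4)) = 1/(1/(-14 + 4)) = 1/(1/(-10)) = 1/(-⅒) = -10)
H(F, E) = 14 (H(F, E) = 3*5 - 1 = 15 - 1 = 14)
J(-20) + H(O, D) = -12 + 14 = 2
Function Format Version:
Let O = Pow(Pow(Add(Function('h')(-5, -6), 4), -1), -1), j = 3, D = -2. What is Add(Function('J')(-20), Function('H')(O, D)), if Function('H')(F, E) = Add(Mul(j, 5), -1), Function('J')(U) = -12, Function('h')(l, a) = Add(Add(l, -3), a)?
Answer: 2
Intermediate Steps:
Function('h')(l, a) = Add(-3, a, l) (Function('h')(l, a) = Add(Add(-3, l), a) = Add(-3, a, l))
O = -10 (O = Pow(Pow(Add(Add(-3, -6, -5), 4), -1), -1) = Pow(Pow(Add(-14, 4), -1), -1) = Pow(Pow(-10, -1), -1) = Pow(Rational(-1, 10), -1) = -10)
Function('H')(F, E) = 14 (Function('H')(F, E) = Add(Mul(3, 5), -1) = Add(15, -1) = 14)
Add(Function('J')(-20), Function('H')(O, D)) = Add(-12, 14) = 2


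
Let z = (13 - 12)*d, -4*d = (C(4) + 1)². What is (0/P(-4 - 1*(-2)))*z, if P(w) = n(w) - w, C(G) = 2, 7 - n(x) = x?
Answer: 0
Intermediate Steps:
n(x) = 7 - x
P(w) = 7 - 2*w (P(w) = (7 - w) - w = 7 - 2*w)
d = -9/4 (d = -(2 + 1)²/4 = -¼*3² = -¼*9 = -9/4 ≈ -2.2500)
z = -9/4 (z = (13 - 12)*(-9/4) = 1*(-9/4) = -9/4 ≈ -2.2500)
(0/P(-4 - 1*(-2)))*z = (0/(7 - 2*(-4 - 1*(-2))))*(-9/4) = (0/(7 - 2*(-4 + 2)))*(-9/4) = (0/(7 - 2*(-2)))*(-9/4) = (0/(7 + 4))*(-9/4) = (0/11)*(-9/4) = (0*(1/11))*(-9/4) = 0*(-9/4) = 0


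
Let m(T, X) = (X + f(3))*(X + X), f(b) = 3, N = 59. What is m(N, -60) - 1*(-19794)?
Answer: 26634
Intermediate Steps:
m(T, X) = 2*X*(3 + X) (m(T, X) = (X + 3)*(X + X) = (3 + X)*(2*X) = 2*X*(3 + X))
m(N, -60) - 1*(-19794) = 2*(-60)*(3 - 60) - 1*(-19794) = 2*(-60)*(-57) + 19794 = 6840 + 19794 = 26634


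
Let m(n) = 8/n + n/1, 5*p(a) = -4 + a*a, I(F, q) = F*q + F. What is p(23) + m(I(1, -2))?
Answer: 96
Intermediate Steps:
I(F, q) = F + F*q
p(a) = -⅘ + a²/5 (p(a) = (-4 + a*a)/5 = (-4 + a²)/5 = -⅘ + a²/5)
m(n) = n + 8/n (m(n) = 8/n + n*1 = 8/n + n = n + 8/n)
p(23) + m(I(1, -2)) = (-⅘ + (⅕)*23²) + (1*(1 - 2) + 8/((1*(1 - 2)))) = (-⅘ + (⅕)*529) + (1*(-1) + 8/((1*(-1)))) = (-⅘ + 529/5) + (-1 + 8/(-1)) = 105 + (-1 + 8*(-1)) = 105 + (-1 - 8) = 105 - 9 = 96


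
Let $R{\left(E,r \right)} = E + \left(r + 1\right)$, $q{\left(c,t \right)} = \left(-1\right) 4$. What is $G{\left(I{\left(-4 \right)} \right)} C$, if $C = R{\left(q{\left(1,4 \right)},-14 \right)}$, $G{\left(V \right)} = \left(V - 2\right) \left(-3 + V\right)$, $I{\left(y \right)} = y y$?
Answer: $-3094$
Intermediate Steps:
$q{\left(c,t \right)} = -4$
$I{\left(y \right)} = y^{2}$
$G{\left(V \right)} = \left(-3 + V\right) \left(-2 + V\right)$ ($G{\left(V \right)} = \left(-2 + V\right) \left(-3 + V\right) = \left(-3 + V\right) \left(-2 + V\right)$)
$R{\left(E,r \right)} = 1 + E + r$ ($R{\left(E,r \right)} = E + \left(1 + r\right) = 1 + E + r$)
$C = -17$ ($C = 1 - 4 - 14 = -17$)
$G{\left(I{\left(-4 \right)} \right)} C = \left(6 + \left(\left(-4\right)^{2}\right)^{2} - 5 \left(-4\right)^{2}\right) \left(-17\right) = \left(6 + 16^{2} - 80\right) \left(-17\right) = \left(6 + 256 - 80\right) \left(-17\right) = 182 \left(-17\right) = -3094$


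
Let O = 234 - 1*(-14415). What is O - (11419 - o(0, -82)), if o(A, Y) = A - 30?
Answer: 3200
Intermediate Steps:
o(A, Y) = -30 + A
O = 14649 (O = 234 + 14415 = 14649)
O - (11419 - o(0, -82)) = 14649 - (11419 - (-30 + 0)) = 14649 - (11419 - 1*(-30)) = 14649 - (11419 + 30) = 14649 - 1*11449 = 14649 - 11449 = 3200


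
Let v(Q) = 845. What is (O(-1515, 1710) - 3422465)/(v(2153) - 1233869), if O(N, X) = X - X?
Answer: 3422465/1233024 ≈ 2.7757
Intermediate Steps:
O(N, X) = 0
(O(-1515, 1710) - 3422465)/(v(2153) - 1233869) = (0 - 3422465)/(845 - 1233869) = -3422465/(-1233024) = -3422465*(-1/1233024) = 3422465/1233024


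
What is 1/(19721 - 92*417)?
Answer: -1/18643 ≈ -5.3639e-5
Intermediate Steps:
1/(19721 - 92*417) = 1/(19721 - 38364) = 1/(-18643) = -1/18643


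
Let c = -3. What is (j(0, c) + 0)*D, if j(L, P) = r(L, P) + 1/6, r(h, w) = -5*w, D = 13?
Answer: 1183/6 ≈ 197.17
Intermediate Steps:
j(L, P) = 1/6 - 5*P (j(L, P) = -5*P + 1/6 = 1/6 - 5*P)
(j(0, c) + 0)*D = ((1/6 - 5*(-3)) + 0)*13 = ((1/6 + 15) + 0)*13 = (91/6 + 0)*13 = (91/6)*13 = 1183/6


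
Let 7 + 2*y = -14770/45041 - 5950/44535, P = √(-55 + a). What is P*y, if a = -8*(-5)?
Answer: -2993416489*I*√15/802360374 ≈ -14.449*I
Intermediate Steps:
a = 40
P = I*√15 (P = √(-55 + 40) = √(-15) = I*√15 ≈ 3.873*I)
y = -2993416489/802360374 (y = -7/2 + (-14770/45041 - 5950/44535)/2 = -7/2 + (-14770*1/45041 - 5950*1/44535)/2 = -7/2 + (-14770/45041 - 1190/8907)/2 = -7/2 + (½)*(-185155180/401180187) = -7/2 - 92577590/401180187 = -2993416489/802360374 ≈ -3.7308)
P*y = (I*√15)*(-2993416489/802360374) = -2993416489*I*√15/802360374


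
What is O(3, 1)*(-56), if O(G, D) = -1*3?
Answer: 168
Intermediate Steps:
O(G, D) = -3
O(3, 1)*(-56) = -3*(-56) = 168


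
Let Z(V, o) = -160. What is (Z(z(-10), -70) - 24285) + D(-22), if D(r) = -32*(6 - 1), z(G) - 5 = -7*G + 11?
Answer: -24605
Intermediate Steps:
z(G) = 16 - 7*G (z(G) = 5 + (-7*G + 11) = 5 + (11 - 7*G) = 16 - 7*G)
D(r) = -160 (D(r) = -32*5 = -160)
(Z(z(-10), -70) - 24285) + D(-22) = (-160 - 24285) - 160 = -24445 - 160 = -24605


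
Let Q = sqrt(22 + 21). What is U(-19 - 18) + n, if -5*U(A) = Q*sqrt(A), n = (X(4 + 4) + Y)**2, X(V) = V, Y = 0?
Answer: 64 - I*sqrt(1591)/5 ≈ 64.0 - 7.9775*I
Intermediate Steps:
n = 64 (n = ((4 + 4) + 0)**2 = (8 + 0)**2 = 8**2 = 64)
Q = sqrt(43) ≈ 6.5574
U(A) = -sqrt(43)*sqrt(A)/5
U(-19 - 18) + n = -sqrt(43)*sqrt(-19 - 18)/5 + 64 = -sqrt(43)*sqrt(-37)/5 + 64 = -sqrt(43)*I*sqrt(37)/5 + 64 = -I*sqrt(1591)/5 + 64 = 64 - I*sqrt(1591)/5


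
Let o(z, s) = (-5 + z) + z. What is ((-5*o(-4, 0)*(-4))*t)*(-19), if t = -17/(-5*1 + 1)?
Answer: 20995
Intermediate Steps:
o(z, s) = -5 + 2*z
t = 17/4 (t = -17/(-5 + 1) = -17/(-4) = -17*(-¼) = 17/4 ≈ 4.2500)
((-5*o(-4, 0)*(-4))*t)*(-19) = ((-5*(-5 + 2*(-4))*(-4))*(17/4))*(-19) = ((-5*(-5 - 8)*(-4))*(17/4))*(-19) = ((-5*(-13)*(-4))*(17/4))*(-19) = ((65*(-4))*(17/4))*(-19) = -260*17/4*(-19) = -1105*(-19) = 20995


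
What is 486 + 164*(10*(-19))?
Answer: -30674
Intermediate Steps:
486 + 164*(10*(-19)) = 486 + 164*(-190) = 486 - 31160 = -30674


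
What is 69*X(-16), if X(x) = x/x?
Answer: 69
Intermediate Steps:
X(x) = 1
69*X(-16) = 69*1 = 69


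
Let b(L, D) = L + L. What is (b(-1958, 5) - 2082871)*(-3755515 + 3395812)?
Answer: 750623544261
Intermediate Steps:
b(L, D) = 2*L
(b(-1958, 5) - 2082871)*(-3755515 + 3395812) = (2*(-1958) - 2082871)*(-3755515 + 3395812) = (-3916 - 2082871)*(-359703) = -2086787*(-359703) = 750623544261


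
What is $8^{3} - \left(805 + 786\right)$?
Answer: $-1079$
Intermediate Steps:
$8^{3} - \left(805 + 786\right) = 512 - 1591 = -1079$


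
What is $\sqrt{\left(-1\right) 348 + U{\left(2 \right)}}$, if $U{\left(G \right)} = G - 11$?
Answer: $i \sqrt{357} \approx 18.894 i$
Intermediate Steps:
$U{\left(G \right)} = -11 + G$
$\sqrt{\left(-1\right) 348 + U{\left(2 \right)}} = \sqrt{\left(-1\right) 348 + \left(-11 + 2\right)} = \sqrt{-348 - 9} = \sqrt{-357} = i \sqrt{357}$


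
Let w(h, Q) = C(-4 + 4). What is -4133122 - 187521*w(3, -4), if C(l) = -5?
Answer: -3195517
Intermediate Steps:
w(h, Q) = -5
-4133122 - 187521*w(3, -4) = -4133122 - 187521*(-5) = -4133122 + 937605 = -3195517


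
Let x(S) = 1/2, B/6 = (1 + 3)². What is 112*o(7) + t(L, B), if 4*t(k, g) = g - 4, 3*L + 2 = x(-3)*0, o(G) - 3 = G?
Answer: 1143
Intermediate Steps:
o(G) = 3 + G
B = 96 (B = 6*(1 + 3)² = 6*4² = 6*16 = 96)
x(S) = ½
L = -⅔ (L = -⅔ + ((½)*0)/3 = -⅔ + (⅓)*0 = -⅔ + 0 = -⅔ ≈ -0.66667)
t(k, g) = -1 + g/4 (t(k, g) = (g - 4)/4 = (-4 + g)/4 = -1 + g/4)
112*o(7) + t(L, B) = 112*(3 + 7) + (-1 + (¼)*96) = 112*10 + (-1 + 24) = 1120 + 23 = 1143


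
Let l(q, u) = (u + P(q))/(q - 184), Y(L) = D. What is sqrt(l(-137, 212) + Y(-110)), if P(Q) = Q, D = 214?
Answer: sqrt(2447411)/107 ≈ 14.621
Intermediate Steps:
Y(L) = 214
l(q, u) = (q + u)/(-184 + q) (l(q, u) = (u + q)/(q - 184) = (q + u)/(-184 + q))
sqrt(l(-137, 212) + Y(-110)) = sqrt((-137 + 212)/(-184 - 137) + 214) = sqrt(75/(-321) + 214) = sqrt(-1/321*75 + 214) = sqrt(-25/107 + 214) = sqrt(22873/107) = sqrt(2447411)/107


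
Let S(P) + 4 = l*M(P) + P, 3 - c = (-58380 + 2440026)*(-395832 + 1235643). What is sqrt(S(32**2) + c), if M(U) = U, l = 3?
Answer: 3*I*sqrt(222236944979) ≈ 1.4143e+6*I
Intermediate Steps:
c = -2000132508903 (c = 3 - (-58380 + 2440026)*(-395832 + 1235643) = 3 - 2381646*839811 = 3 - 1*2000132508906 = 3 - 2000132508906 = -2000132508903)
S(P) = -4 + 4*P (S(P) = -4 + (3*P + P) = -4 + 4*P)
sqrt(S(32**2) + c) = sqrt((-4 + 4*32**2) - 2000132508903) = sqrt((-4 + 4*1024) - 2000132508903) = sqrt((-4 + 4096) - 2000132508903) = sqrt(4092 - 2000132508903) = sqrt(-2000132504811) = 3*I*sqrt(222236944979)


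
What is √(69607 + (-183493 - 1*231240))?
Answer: I*√345126 ≈ 587.47*I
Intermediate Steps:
√(69607 + (-183493 - 1*231240)) = √(69607 + (-183493 - 231240)) = √(69607 - 414733) = √(-345126) = I*√345126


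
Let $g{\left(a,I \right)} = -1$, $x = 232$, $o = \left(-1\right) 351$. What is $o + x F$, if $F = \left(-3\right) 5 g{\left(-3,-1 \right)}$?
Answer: $3129$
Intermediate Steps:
$o = -351$
$F = 15$ ($F = \left(-3\right) 5 \left(-1\right) = \left(-15\right) \left(-1\right) = 15$)
$o + x F = -351 + 232 \cdot 15 = -351 + 3480 = 3129$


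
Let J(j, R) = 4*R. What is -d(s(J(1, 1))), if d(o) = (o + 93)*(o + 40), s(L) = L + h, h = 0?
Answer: -4268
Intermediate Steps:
s(L) = L (s(L) = L + 0 = L)
d(o) = (40 + o)*(93 + o) (d(o) = (93 + o)*(40 + o) = (40 + o)*(93 + o))
-d(s(J(1, 1))) = -(3720 + (4*1)² + 133*(4*1)) = -(3720 + 4² + 133*4) = -(3720 + 16 + 532) = -1*4268 = -4268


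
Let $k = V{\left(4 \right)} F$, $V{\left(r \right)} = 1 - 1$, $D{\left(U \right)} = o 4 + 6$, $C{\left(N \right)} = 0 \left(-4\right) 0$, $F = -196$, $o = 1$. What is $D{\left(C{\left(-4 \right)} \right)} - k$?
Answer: $10$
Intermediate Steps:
$C{\left(N \right)} = 0$ ($C{\left(N \right)} = 0 \cdot 0 = 0$)
$D{\left(U \right)} = 10$ ($D{\left(U \right)} = 1 \cdot 4 + 6 = 4 + 6 = 10$)
$V{\left(r \right)} = 0$ ($V{\left(r \right)} = 1 - 1 = 0$)
$k = 0$ ($k = 0 \left(-196\right) = 0$)
$D{\left(C{\left(-4 \right)} \right)} - k = 10 - 0 = 10 + 0 = 10$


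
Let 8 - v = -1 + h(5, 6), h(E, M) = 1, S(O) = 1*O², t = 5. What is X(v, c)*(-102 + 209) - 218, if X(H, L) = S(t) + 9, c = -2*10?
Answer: 3420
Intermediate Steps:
S(O) = O²
v = 8 (v = 8 - (-1 + 1) = 8 - 1*0 = 8 + 0 = 8)
c = -20
X(H, L) = 34 (X(H, L) = 5² + 9 = 25 + 9 = 34)
X(v, c)*(-102 + 209) - 218 = 34*(-102 + 209) - 218 = 34*107 - 218 = 3638 - 218 = 3420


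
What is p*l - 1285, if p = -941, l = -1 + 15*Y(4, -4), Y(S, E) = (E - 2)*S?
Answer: 338416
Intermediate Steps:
Y(S, E) = S*(-2 + E) (Y(S, E) = (-2 + E)*S = S*(-2 + E))
l = -361 (l = -1 + 15*(4*(-2 - 4)) = -1 + 15*(4*(-6)) = -1 + 15*(-24) = -1 - 360 = -361)
p*l - 1285 = -941*(-361) - 1285 = 339701 - 1285 = 338416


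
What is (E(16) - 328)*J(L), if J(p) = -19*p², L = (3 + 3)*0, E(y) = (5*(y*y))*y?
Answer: 0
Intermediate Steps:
E(y) = 5*y³ (E(y) = (5*y²)*y = 5*y³)
L = 0 (L = 6*0 = 0)
(E(16) - 328)*J(L) = (5*16³ - 328)*(-19*0²) = (5*4096 - 328)*(-19*0) = (20480 - 328)*0 = 20152*0 = 0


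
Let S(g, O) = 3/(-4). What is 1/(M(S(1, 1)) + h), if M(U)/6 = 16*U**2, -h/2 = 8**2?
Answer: -1/74 ≈ -0.013514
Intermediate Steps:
S(g, O) = -3/4 (S(g, O) = 3*(-1/4) = -3/4)
h = -128 (h = -2*8**2 = -2*64 = -128)
M(U) = 96*U**2 (M(U) = 6*(16*U**2) = 96*U**2)
1/(M(S(1, 1)) + h) = 1/(96*(-3/4)**2 - 128) = 1/(96*(9/16) - 128) = 1/(54 - 128) = 1/(-74) = -1/74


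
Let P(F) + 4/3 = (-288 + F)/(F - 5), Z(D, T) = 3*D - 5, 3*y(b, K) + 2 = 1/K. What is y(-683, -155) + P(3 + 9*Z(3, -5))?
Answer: -147439/15810 ≈ -9.3257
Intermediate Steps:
y(b, K) = -⅔ + 1/(3*K)
Z(D, T) = -5 + 3*D
P(F) = -4/3 + (-288 + F)/(-5 + F) (P(F) = -4/3 + (-288 + F)/(F - 5) = -4/3 + (-288 + F)/(-5 + F))
y(-683, -155) + P(3 + 9*Z(3, -5)) = (⅓)*(1 - 2*(-155))/(-155) + (-844 - (3 + 9*(-5 + 3*3)))/(3*(-5 + (3 + 9*(-5 + 3*3)))) = (⅓)*(-1/155)*(1 + 310) + (-844 - (3 + 9*(-5 + 9)))/(3*(-5 + (3 + 9*(-5 + 9)))) = (⅓)*(-1/155)*311 + (-844 - (3 + 9*4))/(3*(-5 + (3 + 9*4))) = -311/465 + (-844 - (3 + 36))/(3*(-5 + (3 + 36))) = -311/465 + (-844 - 1*39)/(3*(-5 + 39)) = -311/465 + (⅓)*(-844 - 39)/34 = -311/465 + (⅓)*(1/34)*(-883) = -311/465 - 883/102 = -147439/15810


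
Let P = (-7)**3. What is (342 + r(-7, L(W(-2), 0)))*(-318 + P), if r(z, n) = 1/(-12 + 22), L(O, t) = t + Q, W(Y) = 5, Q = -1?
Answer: -2261281/10 ≈ -2.2613e+5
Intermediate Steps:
L(O, t) = -1 + t (L(O, t) = t - 1 = -1 + t)
P = -343
r(z, n) = 1/10
(342 + r(-7, L(W(-2), 0)))*(-318 + P) = (342 + 1/10)*(-318 - 343) = (3421/10)*(-661) = -2261281/10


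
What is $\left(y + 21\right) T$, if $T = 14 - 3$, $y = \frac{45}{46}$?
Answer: $\frac{11121}{46} \approx 241.76$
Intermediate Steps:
$y = \frac{45}{46}$ ($y = 45 \cdot \frac{1}{46} = \frac{45}{46} \approx 0.97826$)
$T = 11$ ($T = 14 - 3 = 11$)
$\left(y + 21\right) T = \left(\frac{45}{46} + 21\right) 11 = \frac{1011}{46} \cdot 11 = \frac{11121}{46}$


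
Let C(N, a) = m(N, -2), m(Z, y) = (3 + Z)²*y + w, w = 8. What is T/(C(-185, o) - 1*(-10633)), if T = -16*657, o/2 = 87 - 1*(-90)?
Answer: 10512/55607 ≈ 0.18904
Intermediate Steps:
o = 354 (o = 2*(87 - 1*(-90)) = 2*(87 + 90) = 2*177 = 354)
m(Z, y) = 8 + y*(3 + Z)² (m(Z, y) = (3 + Z)²*y + 8 = y*(3 + Z)² + 8 = 8 + y*(3 + Z)²)
C(N, a) = 8 - 2*(3 + N)²
T = -10512
T/(C(-185, o) - 1*(-10633)) = -10512/((8 - 2*(3 - 185)²) - 1*(-10633)) = -10512/((8 - 2*(-182)²) + 10633) = -10512/((8 - 2*33124) + 10633) = -10512/((8 - 66248) + 10633) = -10512/(-66240 + 10633) = -10512/(-55607) = -10512*(-1/55607) = 10512/55607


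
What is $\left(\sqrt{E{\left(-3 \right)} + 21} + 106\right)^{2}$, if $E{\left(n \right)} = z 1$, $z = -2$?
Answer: $\left(106 + \sqrt{19}\right)^{2} \approx 12179.0$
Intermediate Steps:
$E{\left(n \right)} = -2$ ($E{\left(n \right)} = \left(-2\right) 1 = -2$)
$\left(\sqrt{E{\left(-3 \right)} + 21} + 106\right)^{2} = \left(\sqrt{-2 + 21} + 106\right)^{2} = \left(\sqrt{19} + 106\right)^{2} = \left(106 + \sqrt{19}\right)^{2}$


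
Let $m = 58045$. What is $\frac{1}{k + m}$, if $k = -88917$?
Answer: $- \frac{1}{30872} \approx -3.2392 \cdot 10^{-5}$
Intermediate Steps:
$\frac{1}{k + m} = \frac{1}{-88917 + 58045} = \frac{1}{-30872} = - \frac{1}{30872}$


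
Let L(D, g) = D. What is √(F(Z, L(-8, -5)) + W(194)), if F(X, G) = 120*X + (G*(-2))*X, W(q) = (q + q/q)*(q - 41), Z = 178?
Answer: 17*√187 ≈ 232.47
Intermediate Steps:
W(q) = (1 + q)*(-41 + q) (W(q) = (q + 1)*(-41 + q) = (1 + q)*(-41 + q))
F(X, G) = 120*X - 2*G*X (F(X, G) = 120*X + (-2*G)*X = 120*X - 2*G*X)
√(F(Z, L(-8, -5)) + W(194)) = √(2*178*(60 - 1*(-8)) + (-41 + 194² - 40*194)) = √(2*178*(60 + 8) + (-41 + 37636 - 7760)) = √(2*178*68 + 29835) = √(24208 + 29835) = √54043 = 17*√187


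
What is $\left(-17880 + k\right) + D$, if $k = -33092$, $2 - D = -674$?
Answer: $-50296$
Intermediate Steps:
$D = 676$ ($D = 2 - -674 = 2 + 674 = 676$)
$\left(-17880 + k\right) + D = \left(-17880 - 33092\right) + 676 = -50972 + 676 = -50296$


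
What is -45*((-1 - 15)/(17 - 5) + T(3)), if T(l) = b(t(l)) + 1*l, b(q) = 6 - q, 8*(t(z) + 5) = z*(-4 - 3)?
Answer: -5505/8 ≈ -688.13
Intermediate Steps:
t(z) = -5 - 7*z/8 (t(z) = -5 + (z*(-4 - 3))/8 = -5 + (z*(-7))/8 = -5 + (-7*z)/8 = -5 - 7*z/8)
T(l) = 11 + 15*l/8 (T(l) = (6 - (-5 - 7*l/8)) + 1*l = (6 + (5 + 7*l/8)) + l = (11 + 7*l/8) + l = 11 + 15*l/8)
-45*((-1 - 15)/(17 - 5) + T(3)) = -45*((-1 - 15)/(17 - 5) + (11 + (15/8)*3)) = -45*(-16/12 + (11 + 45/8)) = -45*(-16*1/12 + 133/8) = -45*(-4/3 + 133/8) = -45*367/24 = -5505/8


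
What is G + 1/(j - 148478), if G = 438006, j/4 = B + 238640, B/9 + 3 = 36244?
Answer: 924524668549/2110758 ≈ 4.3801e+5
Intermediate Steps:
B = 326169 (B = -27 + 9*36244 = -27 + 326196 = 326169)
j = 2259236 (j = 4*(326169 + 238640) = 4*564809 = 2259236)
G + 1/(j - 148478) = 438006 + 1/(2259236 - 148478) = 438006 + 1/2110758 = 924524668549/2110758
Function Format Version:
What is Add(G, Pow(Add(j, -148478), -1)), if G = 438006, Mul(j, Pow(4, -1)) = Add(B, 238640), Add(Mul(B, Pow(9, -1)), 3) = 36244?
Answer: Rational(924524668549, 2110758) ≈ 4.3801e+5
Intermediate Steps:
B = 326169 (B = Add(-27, Mul(9, 36244)) = Add(-27, 326196) = 326169)
j = 2259236 (j = Mul(4, Add(326169, 238640)) = Mul(4, 564809) = 2259236)
Add(G, Pow(Add(j, -148478), -1)) = Add(438006, Pow(Add(2259236, -148478), -1)) = Add(438006, Pow(2110758, -1)) = Add(438006, Rational(1, 2110758)) = Rational(924524668549, 2110758)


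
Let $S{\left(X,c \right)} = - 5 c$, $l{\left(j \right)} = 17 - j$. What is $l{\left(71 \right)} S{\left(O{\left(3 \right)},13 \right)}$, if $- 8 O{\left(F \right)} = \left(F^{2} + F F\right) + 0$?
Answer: $3510$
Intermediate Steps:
$O{\left(F \right)} = - \frac{F^{2}}{4}$ ($O{\left(F \right)} = - \frac{\left(F^{2} + F F\right) + 0}{8} = - \frac{\left(F^{2} + F^{2}\right) + 0}{8} = - \frac{2 F^{2} + 0}{8} = - \frac{2 F^{2}}{8} = - \frac{F^{2}}{4}$)
$l{\left(71 \right)} S{\left(O{\left(3 \right)},13 \right)} = \left(17 - 71\right) \left(\left(-5\right) 13\right) = \left(17 - 71\right) \left(-65\right) = \left(-54\right) \left(-65\right) = 3510$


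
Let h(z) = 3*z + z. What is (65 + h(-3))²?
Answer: 2809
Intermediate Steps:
h(z) = 4*z
(65 + h(-3))² = (65 + 4*(-3))² = (65 - 12)² = 53² = 2809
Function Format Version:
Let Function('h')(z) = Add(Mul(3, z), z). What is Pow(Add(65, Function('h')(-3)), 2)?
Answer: 2809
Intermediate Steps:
Function('h')(z) = Mul(4, z)
Pow(Add(65, Function('h')(-3)), 2) = Pow(Add(65, Mul(4, -3)), 2) = Pow(Add(65, -12), 2) = Pow(53, 2) = 2809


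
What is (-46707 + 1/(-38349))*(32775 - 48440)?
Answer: 28058627044760/38349 ≈ 7.3167e+8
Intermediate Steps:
(-46707 + 1/(-38349))*(32775 - 48440) = (-46707 - 1/38349)*(-15665) = -1791166744/38349*(-15665) = 28058627044760/38349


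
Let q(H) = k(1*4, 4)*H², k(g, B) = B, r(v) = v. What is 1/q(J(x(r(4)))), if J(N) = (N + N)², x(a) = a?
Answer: 1/16384 ≈ 6.1035e-5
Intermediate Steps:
J(N) = 4*N² (J(N) = (2*N)² = 4*N²)
q(H) = 4*H²
1/q(J(x(r(4)))) = 1/(4*(4*4²)²) = 1/(4*(4*16)²) = 1/(4*64²) = 1/(4*4096) = 1/16384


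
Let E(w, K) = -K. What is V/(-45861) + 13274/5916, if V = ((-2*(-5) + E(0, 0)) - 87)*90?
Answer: 108292799/45218946 ≈ 2.3949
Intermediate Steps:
V = -6930 (V = ((-2*(-5) - 1*0) - 87)*90 = ((10 + 0) - 87)*90 = (10 - 87)*90 = -77*90 = -6930)
V/(-45861) + 13274/5916 = -6930/(-45861) + 13274/5916 = -6930*(-1/45861) + 13274*(1/5916) = 2310/15287 + 6637/2958 = 108292799/45218946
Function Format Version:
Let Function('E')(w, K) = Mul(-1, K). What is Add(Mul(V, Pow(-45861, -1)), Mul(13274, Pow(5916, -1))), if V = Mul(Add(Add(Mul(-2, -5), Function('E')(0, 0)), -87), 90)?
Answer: Rational(108292799, 45218946) ≈ 2.3949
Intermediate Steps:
V = -6930 (V = Mul(Add(Add(Mul(-2, -5), Mul(-1, 0)), -87), 90) = Mul(Add(Add(10, 0), -87), 90) = Mul(Add(10, -87), 90) = Mul(-77, 90) = -6930)
Add(Mul(V, Pow(-45861, -1)), Mul(13274, Pow(5916, -1))) = Add(Mul(-6930, Pow(-45861, -1)), Mul(13274, Pow(5916, -1))) = Add(Mul(-6930, Rational(-1, 45861)), Mul(13274, Rational(1, 5916))) = Add(Rational(2310, 15287), Rational(6637, 2958)) = Rational(108292799, 45218946)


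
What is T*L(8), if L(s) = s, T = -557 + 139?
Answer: -3344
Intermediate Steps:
T = -418
T*L(8) = -418*8 = -3344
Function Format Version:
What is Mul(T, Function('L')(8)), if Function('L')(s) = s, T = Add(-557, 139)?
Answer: -3344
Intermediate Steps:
T = -418
Mul(T, Function('L')(8)) = Mul(-418, 8) = -3344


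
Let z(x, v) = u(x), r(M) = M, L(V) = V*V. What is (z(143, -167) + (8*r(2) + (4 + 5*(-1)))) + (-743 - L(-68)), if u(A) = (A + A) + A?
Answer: -4923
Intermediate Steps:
u(A) = 3*A (u(A) = 2*A + A = 3*A)
L(V) = V**2
z(x, v) = 3*x
(z(143, -167) + (8*r(2) + (4 + 5*(-1)))) + (-743 - L(-68)) = (3*143 + (8*2 + (4 + 5*(-1)))) + (-743 - 1*(-68)**2) = (429 + (16 + (4 - 5))) + (-743 - 1*4624) = (429 + (16 - 1)) + (-743 - 4624) = (429 + 15) - 5367 = 444 - 5367 = -4923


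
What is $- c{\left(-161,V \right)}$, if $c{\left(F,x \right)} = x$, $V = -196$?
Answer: $196$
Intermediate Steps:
$- c{\left(-161,V \right)} = \left(-1\right) \left(-196\right) = 196$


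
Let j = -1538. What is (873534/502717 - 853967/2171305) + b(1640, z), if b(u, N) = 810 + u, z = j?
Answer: 2675769647441781/1091551935685 ≈ 2451.3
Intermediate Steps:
z = -1538
(873534/502717 - 853967/2171305) + b(1640, z) = (873534/502717 - 853967/2171305) + (810 + 1640) = (873534*(1/502717) - 853967*1/2171305) + 2450 = (873534/502717 - 853967/2171305) + 2450 = 1467405013531/1091551935685 + 2450 = 2675769647441781/1091551935685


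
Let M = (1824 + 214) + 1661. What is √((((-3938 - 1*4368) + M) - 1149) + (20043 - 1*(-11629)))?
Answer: 2*√6479 ≈ 160.98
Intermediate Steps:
M = 3699 (M = 2038 + 1661 = 3699)
√((((-3938 - 1*4368) + M) - 1149) + (20043 - 1*(-11629))) = √((((-3938 - 1*4368) + 3699) - 1149) + (20043 - 1*(-11629))) = √((((-3938 - 4368) + 3699) - 1149) + (20043 + 11629)) = √(((-8306 + 3699) - 1149) + 31672) = √((-4607 - 1149) + 31672) = √(-5756 + 31672) = √25916 = 2*√6479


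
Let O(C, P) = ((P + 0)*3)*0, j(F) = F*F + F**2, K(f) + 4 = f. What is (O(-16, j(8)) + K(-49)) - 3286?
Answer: -3339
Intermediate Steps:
K(f) = -4 + f
j(F) = 2*F**2 (j(F) = F**2 + F**2 = 2*F**2)
O(C, P) = 0 (O(C, P) = (P*3)*0 = (3*P)*0 = 0)
(O(-16, j(8)) + K(-49)) - 3286 = (0 + (-4 - 49)) - 3286 = (0 - 53) - 3286 = -53 - 3286 = -3339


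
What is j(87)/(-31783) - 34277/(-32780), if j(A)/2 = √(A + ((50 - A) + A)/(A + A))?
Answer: 34277/32780 - 2*√660678/2765121 ≈ 1.0451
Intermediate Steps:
j(A) = 2*√(A + 25/A) (j(A) = 2*√(A + ((50 - A) + A)/(A + A)) = 2*√(A + 50/((2*A))) = 2*√(A + 50*(1/(2*A))) = 2*√(A + 25/A))
j(87)/(-31783) - 34277/(-32780) = (2*√(87 + 25/87))/(-31783) - 34277/(-32780) = (2*√(87 + 25*(1/87)))*(-1/31783) - 34277*(-1/32780) = (2*√(87 + 25/87))*(-1/31783) + 34277/32780 = (2*√(7594/87))*(-1/31783) + 34277/32780 = (2*(√660678/87))*(-1/31783) + 34277/32780 = (2*√660678/87)*(-1/31783) + 34277/32780 = -2*√660678/2765121 + 34277/32780 = 34277/32780 - 2*√660678/2765121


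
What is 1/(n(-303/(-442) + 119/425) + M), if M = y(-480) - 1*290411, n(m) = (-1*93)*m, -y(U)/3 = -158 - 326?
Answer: -11050/3193989167 ≈ -3.4596e-6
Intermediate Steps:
y(U) = 1452 (y(U) = -3*(-158 - 326) = -3*(-484) = 1452)
n(m) = -93*m
M = -288959 (M = 1452 - 1*290411 = 1452 - 290411 = -288959)
1/(n(-303/(-442) + 119/425) + M) = 1/(-93*(-303/(-442) + 119/425) - 288959) = 1/(-93*(-303*(-1/442) + 119*(1/425)) - 288959) = 1/(-93*(303/442 + 7/25) - 288959) = 1/(-93*10669/11050 - 288959) = 1/(-992217/11050 - 288959) = 1/(-3193989167/11050) = -11050/3193989167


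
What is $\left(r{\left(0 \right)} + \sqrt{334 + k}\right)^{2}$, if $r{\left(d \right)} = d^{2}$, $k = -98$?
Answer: $236$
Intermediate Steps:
$\left(r{\left(0 \right)} + \sqrt{334 + k}\right)^{2} = \left(0^{2} + \sqrt{334 - 98}\right)^{2} = \left(0 + \sqrt{236}\right)^{2} = \left(0 + 2 \sqrt{59}\right)^{2} = \left(2 \sqrt{59}\right)^{2} = 236$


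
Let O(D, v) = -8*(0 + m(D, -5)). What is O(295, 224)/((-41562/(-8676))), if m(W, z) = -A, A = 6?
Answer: 23136/2309 ≈ 10.020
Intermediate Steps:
m(W, z) = -6 (m(W, z) = -1*6 = -6)
O(D, v) = 48 (O(D, v) = -8*(0 - 6) = -8*(-6) = 48)
O(295, 224)/((-41562/(-8676))) = 48/((-41562/(-8676))) = 48/((-41562*(-1/8676))) = 48/(2309/482) = 48*(482/2309) = 23136/2309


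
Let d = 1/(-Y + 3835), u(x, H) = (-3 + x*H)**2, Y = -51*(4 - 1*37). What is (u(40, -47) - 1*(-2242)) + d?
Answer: 7635147513/2152 ≈ 3.5479e+6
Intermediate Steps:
Y = 1683 (Y = -51*(4 - 37) = -51*(-33) = 1683)
u(x, H) = (-3 + H*x)**2
d = 1/2152 (d = 1/(-1*1683 + 3835) = 1/(-1683 + 3835) = 1/2152 ≈ 0.00046468)
(u(40, -47) - 1*(-2242)) + d = ((-3 - 47*40)**2 - 1*(-2242)) + 1/2152 = ((-3 - 1880)**2 + 2242) + 1/2152 = ((-1883)**2 + 2242) + 1/2152 = (3545689 + 2242) + 1/2152 = 3547931 + 1/2152 = 7635147513/2152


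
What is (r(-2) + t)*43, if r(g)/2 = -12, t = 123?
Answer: 4257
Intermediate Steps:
r(g) = -24 (r(g) = 2*(-12) = -24)
(r(-2) + t)*43 = (-24 + 123)*43 = 99*43 = 4257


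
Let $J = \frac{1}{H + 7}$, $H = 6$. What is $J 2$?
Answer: $\frac{2}{13} \approx 0.15385$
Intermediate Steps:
$J = \frac{1}{13}$ ($J = \frac{1}{6 + 7} = \frac{1}{13} \approx 0.076923$)
$J 2 = \frac{1}{13} \cdot 2 = \frac{2}{13}$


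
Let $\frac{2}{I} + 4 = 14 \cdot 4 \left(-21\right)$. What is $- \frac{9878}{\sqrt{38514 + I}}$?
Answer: $- \frac{9878 \sqrt{13406722810}}{22723259} \approx -50.334$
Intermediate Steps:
$I = - \frac{1}{590}$ ($I = \frac{2}{-4 + 14 \cdot 4 \left(-21\right)} = \frac{2}{-4 + 56 \left(-21\right)} = \frac{2}{-4 - 1176} = \frac{2}{-1180} = 2 \left(- \frac{1}{1180}\right) = - \frac{1}{590} \approx -0.0016949$)
$- \frac{9878}{\sqrt{38514 + I}} = - \frac{9878}{\sqrt{38514 - \frac{1}{590}}} = - \frac{9878}{\sqrt{\frac{22723259}{590}}} = - \frac{9878}{\frac{1}{590} \sqrt{13406722810}} = - 9878 \frac{\sqrt{13406722810}}{22723259} = - \frac{9878 \sqrt{13406722810}}{22723259}$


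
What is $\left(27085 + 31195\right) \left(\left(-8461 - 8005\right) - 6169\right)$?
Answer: $-1319167800$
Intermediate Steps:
$\left(27085 + 31195\right) \left(\left(-8461 - 8005\right) - 6169\right) = 58280 \left(\left(-8461 - 8005\right) - 6169\right) = 58280 \left(-16466 - 6169\right) = 58280 \left(-22635\right) = -1319167800$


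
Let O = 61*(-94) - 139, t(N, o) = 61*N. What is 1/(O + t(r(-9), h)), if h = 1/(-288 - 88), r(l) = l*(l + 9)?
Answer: -1/5873 ≈ -0.00017027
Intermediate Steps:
r(l) = l*(9 + l)
h = -1/376 (h = 1/(-376) = -1/376 ≈ -0.0026596)
O = -5873 (O = -5734 - 139 = -5873)
1/(O + t(r(-9), h)) = 1/(-5873 + 61*(-9*(9 - 9))) = 1/(-5873 + 61*(-9*0)) = 1/(-5873 + 61*0) = 1/(-5873 + 0) = 1/(-5873) = -1/5873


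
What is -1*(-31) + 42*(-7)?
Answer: -263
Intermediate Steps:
-1*(-31) + 42*(-7) = 31 - 294 = -263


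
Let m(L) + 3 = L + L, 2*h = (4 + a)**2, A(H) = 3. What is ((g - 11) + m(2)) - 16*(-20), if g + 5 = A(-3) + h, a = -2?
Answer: 310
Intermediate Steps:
h = 2 (h = (4 - 2)**2/2 = (1/2)*2**2 = (1/2)*4 = 2)
m(L) = -3 + 2*L (m(L) = -3 + (L + L) = -3 + 2*L)
g = 0 (g = -5 + (3 + 2) = -5 + 5 = 0)
((g - 11) + m(2)) - 16*(-20) = ((0 - 11) + (-3 + 2*2)) - 16*(-20) = (-11 + (-3 + 4)) + 320 = (-11 + 1) + 320 = -10 + 320 = 310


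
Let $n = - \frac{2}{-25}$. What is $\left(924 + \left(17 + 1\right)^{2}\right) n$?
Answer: $\frac{2496}{25} \approx 99.84$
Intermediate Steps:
$n = \frac{2}{25}$ ($n = \left(-2\right) \left(- \frac{1}{25}\right) = \frac{2}{25} \approx 0.08$)
$\left(924 + \left(17 + 1\right)^{2}\right) n = \left(924 + \left(17 + 1\right)^{2}\right) \frac{2}{25} = \left(924 + 18^{2}\right) \frac{2}{25} = \left(924 + 324\right) \frac{2}{25} = 1248 \cdot \frac{2}{25} = \frac{2496}{25}$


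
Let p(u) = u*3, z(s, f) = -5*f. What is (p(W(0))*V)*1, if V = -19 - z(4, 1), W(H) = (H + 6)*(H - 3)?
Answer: 756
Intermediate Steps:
W(H) = (-3 + H)*(6 + H) (W(H) = (6 + H)*(-3 + H) = (-3 + H)*(6 + H))
V = -14 (V = -19 - (-5) = -19 - 1*(-5) = -19 + 5 = -14)
p(u) = 3*u
(p(W(0))*V)*1 = ((3*(-18 + 0² + 3*0))*(-14))*1 = ((3*(-18 + 0 + 0))*(-14))*1 = ((3*(-18))*(-14))*1 = -54*(-14)*1 = 756*1 = 756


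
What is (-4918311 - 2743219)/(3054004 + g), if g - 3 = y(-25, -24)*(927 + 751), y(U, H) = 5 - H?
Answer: -7661530/3102669 ≈ -2.4693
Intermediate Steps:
g = 48665 (g = 3 + (5 - 1*(-24))*(927 + 751) = 3 + (5 + 24)*1678 = 3 + 29*1678 = 3 + 48662 = 48665)
(-4918311 - 2743219)/(3054004 + g) = (-4918311 - 2743219)/(3054004 + 48665) = -7661530/3102669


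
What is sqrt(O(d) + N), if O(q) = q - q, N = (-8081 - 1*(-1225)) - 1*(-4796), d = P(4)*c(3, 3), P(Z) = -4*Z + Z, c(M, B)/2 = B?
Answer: 2*I*sqrt(515) ≈ 45.387*I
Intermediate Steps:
c(M, B) = 2*B
P(Z) = -3*Z
d = -72 (d = (-3*4)*(2*3) = -12*6 = -72)
N = -2060 (N = (-8081 + 1225) + 4796 = -6856 + 4796 = -2060)
O(q) = 0
sqrt(O(d) + N) = sqrt(0 - 2060) = sqrt(-2060) = 2*I*sqrt(515)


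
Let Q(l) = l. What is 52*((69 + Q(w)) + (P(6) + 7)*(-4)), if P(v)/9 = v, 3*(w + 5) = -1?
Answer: -28132/3 ≈ -9377.3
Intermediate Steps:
w = -16/3 (w = -5 + (1/3)*(-1) = -5 - 1/3 = -16/3 ≈ -5.3333)
P(v) = 9*v
52*((69 + Q(w)) + (P(6) + 7)*(-4)) = 52*((69 - 16/3) + (9*6 + 7)*(-4)) = 52*(191/3 + (54 + 7)*(-4)) = 52*(191/3 + 61*(-4)) = 52*(191/3 - 244) = 52*(-541/3) = -28132/3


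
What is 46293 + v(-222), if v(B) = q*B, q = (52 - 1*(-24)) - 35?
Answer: 37191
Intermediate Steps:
q = 41 (q = (52 + 24) - 35 = 76 - 35 = 41)
v(B) = 41*B
46293 + v(-222) = 46293 + 41*(-222) = 46293 - 9102 = 37191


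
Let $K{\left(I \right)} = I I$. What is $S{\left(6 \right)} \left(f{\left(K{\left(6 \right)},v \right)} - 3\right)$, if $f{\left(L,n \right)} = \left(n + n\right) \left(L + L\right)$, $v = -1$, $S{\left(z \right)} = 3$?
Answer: $-441$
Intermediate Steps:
$K{\left(I \right)} = I^{2}$
$f{\left(L,n \right)} = 4 L n$ ($f{\left(L,n \right)} = 2 n 2 L = 4 L n$)
$S{\left(6 \right)} \left(f{\left(K{\left(6 \right)},v \right)} - 3\right) = 3 \left(4 \cdot 6^{2} \left(-1\right) - 3\right) = 3 \left(4 \cdot 36 \left(-1\right) - 3\right) = 3 \left(-144 - 3\right) = 3 \left(-147\right) = -441$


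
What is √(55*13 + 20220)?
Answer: √20935 ≈ 144.69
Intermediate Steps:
√(55*13 + 20220) = √(715 + 20220) = √20935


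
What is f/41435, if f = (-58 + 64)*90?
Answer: 108/8287 ≈ 0.013032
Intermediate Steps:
f = 540 (f = 6*90 = 540)
f/41435 = 540/41435 = 540*(1/41435) = 108/8287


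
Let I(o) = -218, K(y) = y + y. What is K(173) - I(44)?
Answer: 564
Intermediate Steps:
K(y) = 2*y
K(173) - I(44) = 2*173 - 1*(-218) = 346 + 218 = 564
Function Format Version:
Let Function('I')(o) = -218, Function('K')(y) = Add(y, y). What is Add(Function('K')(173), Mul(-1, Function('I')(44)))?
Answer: 564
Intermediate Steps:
Function('K')(y) = Mul(2, y)
Add(Function('K')(173), Mul(-1, Function('I')(44))) = Add(Mul(2, 173), Mul(-1, -218)) = Add(346, 218) = 564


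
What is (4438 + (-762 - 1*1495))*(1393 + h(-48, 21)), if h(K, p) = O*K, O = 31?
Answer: -207195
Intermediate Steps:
h(K, p) = 31*K
(4438 + (-762 - 1*1495))*(1393 + h(-48, 21)) = (4438 + (-762 - 1*1495))*(1393 + 31*(-48)) = (4438 + (-762 - 1495))*(1393 - 1488) = (4438 - 2257)*(-95) = 2181*(-95) = -207195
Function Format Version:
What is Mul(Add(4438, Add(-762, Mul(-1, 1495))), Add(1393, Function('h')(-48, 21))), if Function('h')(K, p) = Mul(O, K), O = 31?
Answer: -207195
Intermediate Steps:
Function('h')(K, p) = Mul(31, K)
Mul(Add(4438, Add(-762, Mul(-1, 1495))), Add(1393, Function('h')(-48, 21))) = Mul(Add(4438, Add(-762, Mul(-1, 1495))), Add(1393, Mul(31, -48))) = Mul(Add(4438, Add(-762, -1495)), Add(1393, -1488)) = Mul(Add(4438, -2257), -95) = Mul(2181, -95) = -207195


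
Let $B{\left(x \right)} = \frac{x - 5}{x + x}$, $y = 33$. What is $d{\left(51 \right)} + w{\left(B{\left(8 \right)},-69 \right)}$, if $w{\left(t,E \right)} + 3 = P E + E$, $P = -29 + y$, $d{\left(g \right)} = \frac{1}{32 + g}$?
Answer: $- \frac{28883}{83} \approx -347.99$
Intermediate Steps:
$B{\left(x \right)} = \frac{-5 + x}{2 x}$
$P = 4$ ($P = -29 + 33 = 4$)
$w{\left(t,E \right)} = -3 + 5 E$ ($w{\left(t,E \right)} = -3 + \left(4 E + E\right) = -3 + 5 E$)
$d{\left(51 \right)} + w{\left(B{\left(8 \right)},-69 \right)} = \frac{1}{32 + 51} + \left(-3 + 5 \left(-69\right)\right) = \frac{1}{83} - 348 = - \frac{28883}{83}$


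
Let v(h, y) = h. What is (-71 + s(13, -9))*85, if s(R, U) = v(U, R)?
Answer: -6800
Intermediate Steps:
s(R, U) = U
(-71 + s(13, -9))*85 = (-71 - 9)*85 = -80*85 = -6800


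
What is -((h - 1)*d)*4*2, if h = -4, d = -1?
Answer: -40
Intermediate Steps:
-((h - 1)*d)*4*2 = -((-4 - 1)*(-1))*4*2 = --5*(-1)*4*2 = -5*4*2 = -20*2 = -1*40 = -40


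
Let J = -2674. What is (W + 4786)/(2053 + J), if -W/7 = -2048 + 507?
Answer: -5191/207 ≈ -25.077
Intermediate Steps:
W = 10787 (W = -7*(-2048 + 507) = -7*(-1541) = 10787)
(W + 4786)/(2053 + J) = (10787 + 4786)/(2053 - 2674) = 15573/(-621) = 15573*(-1/621) = -5191/207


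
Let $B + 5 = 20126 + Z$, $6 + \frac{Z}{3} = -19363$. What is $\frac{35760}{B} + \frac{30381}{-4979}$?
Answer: $- \frac{17078227}{2424773} \approx -7.0432$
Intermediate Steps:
$Z = -58107$ ($Z = -18 + 3 \left(-19363\right) = -18 - 58089 = -58107$)
$B = -37986$ ($B = -5 + \left(20126 - 58107\right) = -5 - 37981 = -37986$)
$\frac{35760}{B} + \frac{30381}{-4979} = \frac{35760}{-37986} + \frac{30381}{-4979} = 35760 \left(- \frac{1}{37986}\right) + 30381 \left(- \frac{1}{4979}\right) = - \frac{5960}{6331} - \frac{2337}{383} = - \frac{17078227}{2424773}$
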